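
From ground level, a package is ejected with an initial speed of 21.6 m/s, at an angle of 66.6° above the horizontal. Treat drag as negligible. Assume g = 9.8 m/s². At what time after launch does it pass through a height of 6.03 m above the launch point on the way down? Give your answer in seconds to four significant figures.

3.714 s

Resolve: vₓ = 21.60 cos 66.6° = 8.578 m/s and v_y0 = 21.60 sin 66.6° = 19.82 m/s.
Set y = v_y0 t − ½ g t² = 6.03: 4.900 t² − 19.82 t + 6.03 = 0.
Quadratic formula: t = (19.82 ± √274.78) / 9.80 = (19.82 ± 16.58) / 9.80 → t = 0.3313 s or 3.714 s.
The descending-branch root is 3.714 s.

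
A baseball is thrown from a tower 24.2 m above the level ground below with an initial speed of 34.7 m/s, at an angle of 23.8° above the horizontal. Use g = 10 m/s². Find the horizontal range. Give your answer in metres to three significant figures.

Components: vₓ = 34.70 cos 23.8° = 31.75 m/s, v_y0 = 34.70 sin 23.8° = 14.00 m/s.
Vertical motion (up positive, ground at y = 0): 5.000 t² − (14.00) t − 24.2 = 0, so t = (14.00 + √(14.00² + 2·10.0·24.2)) / 10.0 = (14.00 + 26.08) / 10.0 = 4.008 s.
Horizontal distance: R = vₓ t = 31.75 × 4.008 = 127.3 m.

127 m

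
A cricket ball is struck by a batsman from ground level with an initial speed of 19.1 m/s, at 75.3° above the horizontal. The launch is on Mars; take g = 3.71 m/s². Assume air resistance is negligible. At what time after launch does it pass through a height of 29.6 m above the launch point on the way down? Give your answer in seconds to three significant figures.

Resolve: vₓ = 19.10 cos 75.3° = 4.847 m/s and v_y0 = 19.10 sin 75.3° = 18.47 m/s.
Height y(t) = 18.47 t − 1.855 t² = 29.6 gives 1.855 t² − 18.47 t + 29.6 = 0.
Quadratic formula: t = (18.47 ± √121.69) / 3.71 = (18.47 ± 11.03) / 3.71 → t = 2.006 s or 7.953 s.
The descending-branch root is 7.953 s.

7.95 s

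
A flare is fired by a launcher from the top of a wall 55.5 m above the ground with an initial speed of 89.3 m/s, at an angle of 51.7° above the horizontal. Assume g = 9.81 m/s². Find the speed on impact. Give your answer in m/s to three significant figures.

vₓ = 89.30 cos 51.7° = 55.35 m/s; v_y0 = 89.30 sin 51.7° = 70.08 m/s.
Vertical motion (up positive, ground at y = 0): 4.905 t² − (70.08) t − 55.5 = 0, so t = (70.08 + √(70.08² + 2·9.81·55.5)) / 9.81 = (70.08 + 77.46) / 9.81 = 15.04 s.
Vertical velocity at impact: v_y = v_y0 − g t = 70.08 − 9.81 × 15.04 = −77.46 m/s.
Speed: |v| = √(vₓ² + v_y²) = √(55.35² + 77.46²) = 95.20 m/s.

95.2 m/s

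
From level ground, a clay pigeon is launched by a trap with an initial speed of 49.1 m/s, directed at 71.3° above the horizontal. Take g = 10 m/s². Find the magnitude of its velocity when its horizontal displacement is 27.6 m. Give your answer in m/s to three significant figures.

33.0 m/s

Resolve: vₓ = 49.10 cos 71.3° = 15.74 m/s and v_y0 = 49.10 sin 71.3° = 46.51 m/s.
x = vₓ t ⇒ t = 27.6/15.74 = 1.753 s.
Vertical velocity there: v_y = v_y0 − g t = 46.51 − 10.0 × 1.753 = 28.98 m/s.
Speed: √(vₓ² + v_y²) = √(15.74² + 28.98²) = 32.98 m/s.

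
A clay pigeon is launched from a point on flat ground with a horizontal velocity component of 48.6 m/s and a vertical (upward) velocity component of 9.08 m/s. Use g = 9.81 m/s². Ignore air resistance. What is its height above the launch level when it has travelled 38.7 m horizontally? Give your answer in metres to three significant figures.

4.12 m

x = vₓ t ⇒ t = 38.7/48.60 = 0.7963 s.
Height: y = v_y0 t − ½ g t² = 9.080 × 0.7963 − 4.905 × 0.7963² = 7.230 − 3.110 = 4.120 m.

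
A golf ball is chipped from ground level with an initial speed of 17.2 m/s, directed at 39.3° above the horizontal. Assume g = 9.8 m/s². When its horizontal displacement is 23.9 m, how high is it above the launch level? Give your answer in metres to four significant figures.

3.763 m

Horizontal component vₓ = 17.20 cos 39.3° = 13.31 m/s; vertical v_y0 = 17.20 sin 39.3° = 10.89 m/s.
At x = 23.9 m, t = x/vₓ = 23.9/13.31 = 1.796 s.
Height: y = v_y0 t − ½ g t² = 10.89 × 1.796 − 4.900 × 1.796² = 19.56 − 15.80 = 3.763 m.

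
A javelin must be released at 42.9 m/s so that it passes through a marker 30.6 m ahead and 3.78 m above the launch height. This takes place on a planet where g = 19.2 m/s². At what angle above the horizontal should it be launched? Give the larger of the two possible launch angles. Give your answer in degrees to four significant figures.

Trajectory: y = x tanθ − g x² (1 + tan²θ)/(2v₀²). With x = 30.6, y = 3.78, v₀ = 42.9, g = 19.2:
4.884 tan²θ − 30.6 tanθ + (8.664) = 0.
tanθ = [30.6 ± √(30.6² − 4 × 4.884 × (8.664))] / (2 × 4.884) = (30.6 ± 27.70) / 9.769, giving tanθ = 0.2972 or 5.968.
θ = 16.55° or 80.49°; the larger is 80.49°.

80.49°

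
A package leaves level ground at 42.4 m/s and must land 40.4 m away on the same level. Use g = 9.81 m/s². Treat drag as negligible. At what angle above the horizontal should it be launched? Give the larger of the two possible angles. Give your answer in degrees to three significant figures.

83.6°

Level-ground range R = v₀² sin(2θ)/g ⇒ sin(2θ) = gR/v₀² = 9.81 × 40.4 / 42.4² = 0.2205.
2θ = 12.74° or 180° − 12.74° = 167.3°, so θ = 6.368° or 83.63°.
The larger angle is 83.63°.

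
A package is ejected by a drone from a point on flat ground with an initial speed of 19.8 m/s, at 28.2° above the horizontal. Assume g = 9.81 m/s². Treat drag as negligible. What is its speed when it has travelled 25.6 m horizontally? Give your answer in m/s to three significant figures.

18.2 m/s

Resolve: vₓ = 19.80 cos 28.2° = 17.45 m/s and v_y0 = 19.80 sin 28.2° = 9.357 m/s.
Time to reach x = 25.6 m: t = x/vₓ = 25.6/17.45 = 1.467 s.
Vertical velocity there: v_y = v_y0 − g t = 9.357 − 9.81 × 1.467 = −5.035 m/s.
Speed: √(vₓ² + v_y²) = √(17.45² + 5.035²) = 18.16 m/s.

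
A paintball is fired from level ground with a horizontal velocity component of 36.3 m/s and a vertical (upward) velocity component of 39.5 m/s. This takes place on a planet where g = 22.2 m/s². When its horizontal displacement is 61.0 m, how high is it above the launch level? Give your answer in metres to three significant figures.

At x = 61.0 m, t = x/vₓ = 61.0/36.30 = 1.680 s.
Height: y = v_y0 t − ½ g t² = 39.50 × 1.680 − 11.10 × 1.680² = 66.38 − 31.35 = 35.03 m.

35.0 m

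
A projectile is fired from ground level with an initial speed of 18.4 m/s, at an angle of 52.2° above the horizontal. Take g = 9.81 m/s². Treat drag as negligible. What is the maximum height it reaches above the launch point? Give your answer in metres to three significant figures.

Horizontal component vₓ = 18.40 cos 52.2° = 11.28 m/s; vertical v_y0 = 18.40 sin 52.2° = 14.54 m/s.
Maximum height: H = v_y0² / (2g) = 14.54² / (2 × 9.81) = 10.77 m.

10.8 m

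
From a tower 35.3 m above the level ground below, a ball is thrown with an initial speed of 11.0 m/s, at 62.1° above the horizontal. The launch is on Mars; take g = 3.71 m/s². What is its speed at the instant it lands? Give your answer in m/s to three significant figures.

Horizontal component vₓ = 11.00 cos 62.1° = 5.147 m/s; vertical v_y0 = 11.00 sin 62.1° = 9.721 m/s.
With up positive and y = 0 at the ground: y(t) = 35.3 + (9.721) t − 1.855 t². Setting y = 0 and taking the positive root: t = [9.721 + √(9.721² + 2·3.71·35.3)] / 3.71 = (9.721 + 18.88) / 3.71 = 7.709 s.
Vertical velocity at impact: v_y = v_y0 − g t = 9.721 − 3.71 × 7.709 = −18.88 m/s.
Speed: |v| = √(vₓ² + v_y²) = √(5.147² + 18.88²) = 19.57 m/s.

19.6 m/s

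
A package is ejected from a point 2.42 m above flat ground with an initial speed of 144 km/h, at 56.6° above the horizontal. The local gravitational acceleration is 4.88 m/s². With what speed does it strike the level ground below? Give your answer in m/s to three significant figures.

Convert: 144 km/h = 144/3.6 = 40.00 m/s.
vₓ = 40.00 cos 56.6° = 22.02 m/s; v_y0 = 40.00 sin 56.6° = 33.39 m/s.
The projectile lands when y = 2.42 + (33.39) t − ½·4.88·t² = 0. Positive root: t = (33.39 + √(33.39² + 2·4.88·2.42)) / 4.88 = (33.39 + 33.75) / 4.88 = 13.76 s.
Vertical velocity at impact: v_y = v_y0 − g t = 33.39 − 4.88 × 13.76 = −33.75 m/s.
Speed: |v| = √(vₓ² + v_y²) = √(22.02² + 33.75²) = 40.29 m/s.

40.3 m/s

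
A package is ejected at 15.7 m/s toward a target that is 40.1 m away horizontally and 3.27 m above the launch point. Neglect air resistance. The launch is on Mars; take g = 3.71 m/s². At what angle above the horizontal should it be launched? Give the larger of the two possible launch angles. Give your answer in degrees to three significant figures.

70.8°

Trajectory: y = x tanθ − g x² (1 + tan²θ)/(2v₀²). With x = 40.1, y = 3.27, v₀ = 15.7, g = 3.71:
12.10 tan²θ − 40.1 tanθ + (15.37) = 0.
tanθ = [40.1 ± √(40.1² − 4 × 12.10 × (15.37))] / (2 × 12.10) = (40.1 ± 29.39) / 24.20, giving tanθ = 0.4424 or 2.871.
θ = 23.86° or 70.80°; the larger is 70.80°.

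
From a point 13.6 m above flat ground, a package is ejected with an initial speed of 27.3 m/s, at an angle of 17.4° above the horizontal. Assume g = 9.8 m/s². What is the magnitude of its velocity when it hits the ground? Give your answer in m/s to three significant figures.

31.8 m/s

Horizontal component vₓ = 27.30 cos 17.4° = 26.05 m/s; vertical v_y0 = 27.30 sin 17.4° = 8.164 m/s.
Vertical motion (up positive, ground at y = 0): 4.900 t² − (8.164) t − 13.6 = 0, so t = (8.164 + √(8.164² + 2·9.80·13.6)) / 9.80 = (8.164 + 18.25) / 9.80 = 2.696 s.
Vertical velocity at impact: v_y = v_y0 − g t = 8.164 − 9.80 × 2.696 = −18.25 m/s.
Speed: |v| = √(vₓ² + v_y²) = √(26.05² + 18.25²) = 31.81 m/s.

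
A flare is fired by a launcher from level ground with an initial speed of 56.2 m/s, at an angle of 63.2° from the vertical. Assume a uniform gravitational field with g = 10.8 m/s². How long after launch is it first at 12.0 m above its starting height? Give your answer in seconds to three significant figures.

Resolve: vₓ = 56.20 sin 63.2° = 50.16 m/s and v_y0 = 56.20 cos 63.2° = 25.34 m/s.
Require v_y0 t − ½ g t² = 12.0, i.e. 5.400 t² − 25.34 t + 12.0 = 0.
Quadratic formula: t = (25.34 ± √382.88) / 10.8 = (25.34 ± 19.57) / 10.8 → t = 0.5344 s or 4.158 s.
The first (ascending) time is 0.5344 s.

0.534 s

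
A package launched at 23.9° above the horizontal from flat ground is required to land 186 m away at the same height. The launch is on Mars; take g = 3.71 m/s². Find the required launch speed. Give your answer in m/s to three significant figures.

30.5 m/s

Level-ground range: R = v₀² sin(2θ)/g, so v₀ = √(gR / sin 2θ).
v₀ = √(3.71 × 186 / sin 47.80°) = √(690.1 / 0.7408) = √931.50 = 30.52 m/s.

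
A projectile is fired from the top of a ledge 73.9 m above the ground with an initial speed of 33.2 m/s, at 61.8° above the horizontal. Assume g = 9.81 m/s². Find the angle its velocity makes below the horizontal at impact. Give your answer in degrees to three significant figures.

Components: vₓ = 33.20 cos 61.8° = 15.69 m/s, v_y0 = 33.20 sin 61.8° = 29.26 m/s.
Vertical motion (up positive, ground at y = 0): 4.905 t² − (29.26) t − 73.9 = 0, so t = (29.26 + √(29.26² + 2·9.81·73.9)) / 9.81 = (29.26 + 48.02) / 9.81 = 7.878 s.
At impact: v_y = v_y0 − g t = −48.02 m/s; vₓ = 15.69 m/s.
Angle below horizontal: arctan(|v_y|/vₓ) = arctan(48.02/15.69) = 71.91°.

71.9°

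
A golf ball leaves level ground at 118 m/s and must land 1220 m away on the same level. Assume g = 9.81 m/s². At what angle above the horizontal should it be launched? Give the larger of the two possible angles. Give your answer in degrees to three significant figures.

60.4°

From R = (v₀²/g) sin 2θ: sin 2θ = 9.81 × 1220 / 13924 = 0.8595.
2θ = 59.26° or 180° − 59.26° = 120.7°, so θ = 29.63° or 60.37°.
The larger angle is 60.37°.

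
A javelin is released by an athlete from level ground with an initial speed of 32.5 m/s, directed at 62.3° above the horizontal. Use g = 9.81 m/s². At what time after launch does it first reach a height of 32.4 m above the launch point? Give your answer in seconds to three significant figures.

1.52 s

Components: vₓ = 32.50 cos 62.3° = 15.11 m/s, v_y0 = 32.50 sin 62.3° = 28.78 m/s.
Height y(t) = 28.78 t − 4.905 t² = 32.4 gives 4.905 t² − 28.78 t + 32.4 = 0.
Quadratic formula: t = (28.78 ± √192.33) / 9.81 = (28.78 ± 13.87) / 9.81 → t = 1.520 s or 4.347 s.
The first (ascending) time is 1.520 s.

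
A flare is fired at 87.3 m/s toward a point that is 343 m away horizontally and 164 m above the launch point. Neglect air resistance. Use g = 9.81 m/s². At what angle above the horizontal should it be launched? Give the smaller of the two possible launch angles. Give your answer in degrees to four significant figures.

40.81°

Trajectory: y = x tanθ − g x² (1 + tan²θ)/(2v₀²). With x = 343, y = 164, v₀ = 87.3, g = 9.81:
75.72 tan²θ − 343 tanθ + (239.7) = 0.
tanθ = [343 ± √(343² − 4 × 75.72 × (239.7))] / (2 × 75.72) = (343 ± 212.2) / 151.4, giving tanθ = 0.8635 or 3.666.
θ = 40.81° or 74.74°; the smaller is 40.81°.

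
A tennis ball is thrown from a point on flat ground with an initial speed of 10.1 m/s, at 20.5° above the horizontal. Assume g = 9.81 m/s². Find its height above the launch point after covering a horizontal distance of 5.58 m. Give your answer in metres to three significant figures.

Horizontal component vₓ = 10.10 cos 20.5° = 9.460 m/s; vertical v_y0 = 10.10 sin 20.5° = 3.537 m/s.
x = vₓ t ⇒ t = 5.58/9.460 = 0.5898 s.
Height: y = v_y0 t − ½ g t² = 3.537 × 0.5898 − 4.905 × 0.5898² = 2.086 − 1.706 = 0.3798 m.

0.380 m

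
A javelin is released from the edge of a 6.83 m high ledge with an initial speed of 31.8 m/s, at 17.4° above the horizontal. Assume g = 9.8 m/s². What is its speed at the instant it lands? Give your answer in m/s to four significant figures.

vₓ = 31.80 cos 17.4° = 30.34 m/s; v_y0 = 31.80 sin 17.4° = 9.509 m/s.
The projectile lands when y = 6.83 + (9.509) t − ½·9.80·t² = 0. Positive root: t = (9.509 + √(9.509² + 2·9.80·6.83)) / 9.80 = (9.509 + 14.98) / 9.80 = 2.499 s.
Vertical velocity at impact: v_y = v_y0 − g t = 9.509 − 9.80 × 2.499 = −14.98 m/s.
Speed: |v| = √(vₓ² + v_y²) = √(30.34² + 14.98²) = 33.84 m/s.

33.84 m/s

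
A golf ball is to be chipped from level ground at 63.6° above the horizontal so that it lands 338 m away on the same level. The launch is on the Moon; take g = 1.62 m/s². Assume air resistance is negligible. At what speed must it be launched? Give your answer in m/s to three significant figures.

Level-ground range: R = v₀² sin(2θ)/g, so v₀ = √(gR / sin 2θ).
v₀ = √(1.62 × 338 / sin 127.2°) = √(547.6 / 0.7965) = √687.43 = 26.22 m/s.

26.2 m/s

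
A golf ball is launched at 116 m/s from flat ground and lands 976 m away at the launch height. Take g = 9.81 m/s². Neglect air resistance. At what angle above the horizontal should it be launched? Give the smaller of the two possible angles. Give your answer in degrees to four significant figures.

22.68°

R = v₀² sin 2θ / g gives sin 2θ = gR/v₀² = 9.81·976/116² = 0.7115.
2θ = 45.36° or 180° − 45.36° = 134.6°, so θ = 22.68° or 67.32°.
The smaller angle is 22.68°.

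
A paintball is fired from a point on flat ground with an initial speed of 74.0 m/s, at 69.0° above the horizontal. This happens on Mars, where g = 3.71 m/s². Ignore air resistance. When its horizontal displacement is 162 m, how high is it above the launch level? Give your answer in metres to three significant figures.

353 m

Resolve: vₓ = 74.00 cos 69.0° = 26.52 m/s and v_y0 = 74.00 sin 69.0° = 69.08 m/s.
Time to reach x = 162 m: t = x/vₓ = 162/26.52 = 6.109 s.
Height: y = v_y0 t − ½ g t² = 69.08 × 6.109 − 1.855 × 6.109² = 422.0 − 69.22 = 352.8 m.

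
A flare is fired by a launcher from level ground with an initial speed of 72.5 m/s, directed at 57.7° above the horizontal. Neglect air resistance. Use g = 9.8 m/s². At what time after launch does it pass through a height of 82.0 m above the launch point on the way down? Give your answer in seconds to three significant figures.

11.0 s

Components: vₓ = 72.50 cos 57.7° = 38.74 m/s, v_y0 = 72.50 sin 57.7° = 61.28 m/s.
Set y = v_y0 t − ½ g t² = 82.0: 4.900 t² − 61.28 t + 82.0 = 0.
Quadratic formula: t = (61.28 ± √2148.2) / 9.80 = (61.28 ± 46.35) / 9.80 → t = 1.524 s or 10.98 s.
The descending-branch root is 10.98 s.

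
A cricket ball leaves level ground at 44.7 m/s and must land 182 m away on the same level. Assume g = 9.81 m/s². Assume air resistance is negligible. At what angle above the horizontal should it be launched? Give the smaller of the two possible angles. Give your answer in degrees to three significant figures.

31.7°

From R = (v₀²/g) sin 2θ: sin 2θ = 9.81 × 182 / 1998.1 = 0.8936.
2θ = 63.32° or 180° − 63.32° = 116.7°, so θ = 31.66° or 58.34°.
The smaller angle is 31.66°.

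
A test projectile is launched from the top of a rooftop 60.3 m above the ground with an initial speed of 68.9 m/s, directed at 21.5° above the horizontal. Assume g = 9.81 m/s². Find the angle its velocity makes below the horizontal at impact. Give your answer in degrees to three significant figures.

Components: vₓ = 68.90 cos 21.5° = 64.11 m/s, v_y0 = 68.90 sin 21.5° = 25.25 m/s.
Vertical motion (up positive, ground at y = 0): 4.905 t² − (25.25) t − 60.3 = 0, so t = (25.25 + √(25.25² + 2·9.81·60.3)) / 9.81 = (25.25 + 42.67) / 9.81 = 6.924 s.
At impact: v_y = v_y0 − g t = −42.67 m/s; vₓ = 64.11 m/s.
Angle below horizontal: arctan(|v_y|/vₓ) = arctan(42.67/64.11) = 33.65°.

33.6°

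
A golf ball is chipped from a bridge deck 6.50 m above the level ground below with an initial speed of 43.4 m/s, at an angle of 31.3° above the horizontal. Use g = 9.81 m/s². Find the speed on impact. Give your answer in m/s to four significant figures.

44.85 m/s

Resolve: vₓ = 43.40 cos 31.3° = 37.08 m/s and v_y0 = 43.40 sin 31.3° = 22.55 m/s.
With up positive and y = 0 at the ground: y(t) = 6.50 + (22.55) t − 4.905 t². Setting y = 0 and taking the positive root: t = [22.55 + √(22.55² + 2·9.81·6.50)] / 9.81 = (22.55 + 25.22) / 9.81 = 4.869 s.
Vertical velocity at impact: v_y = v_y0 − g t = 22.55 − 9.81 × 4.869 = −25.22 m/s.
Speed: |v| = √(vₓ² + v_y²) = √(37.08² + 25.22²) = 44.85 m/s.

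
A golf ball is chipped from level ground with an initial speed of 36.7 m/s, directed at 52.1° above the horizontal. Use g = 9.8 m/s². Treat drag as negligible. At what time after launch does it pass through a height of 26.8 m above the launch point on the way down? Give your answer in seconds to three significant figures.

vₓ = 36.70 cos 52.1° = 22.54 m/s; v_y0 = 36.70 sin 52.1° = 28.96 m/s.
Height y(t) = 28.96 t − 4.900 t² = 26.8 gives 4.900 t² − 28.96 t + 26.8 = 0.
Quadratic formula: t = (28.96 ± √313.37) / 9.80 = (28.96 ± 17.70) / 9.80 → t = 1.149 s or 4.761 s.
The descending-branch root is 4.761 s.

4.76 s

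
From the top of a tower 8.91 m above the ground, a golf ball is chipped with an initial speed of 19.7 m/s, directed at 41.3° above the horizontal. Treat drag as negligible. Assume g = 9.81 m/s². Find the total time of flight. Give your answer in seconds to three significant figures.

3.22 s

vₓ = 19.70 cos 41.3° = 14.80 m/s; v_y0 = 19.70 sin 41.3° = 13.00 m/s.
The projectile lands when y = 8.91 + (13.00) t − ½·9.81·t² = 0. Positive root: t = (13.00 + √(13.00² + 2·9.81·8.91)) / 9.81 = (13.00 + 18.54) / 9.81 = 3.216 s.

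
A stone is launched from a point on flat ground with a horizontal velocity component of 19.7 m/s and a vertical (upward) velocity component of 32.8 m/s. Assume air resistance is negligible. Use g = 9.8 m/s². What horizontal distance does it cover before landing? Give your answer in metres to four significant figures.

131.9 m

Flight time T = 2 v_y0 / g = 6.694 s.
Horizontal distance R = vₓ T = 19.70 × 6.694 = 131.9 m.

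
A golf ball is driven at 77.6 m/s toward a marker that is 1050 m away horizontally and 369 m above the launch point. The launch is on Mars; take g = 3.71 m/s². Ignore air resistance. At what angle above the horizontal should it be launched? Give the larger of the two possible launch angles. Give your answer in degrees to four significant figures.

Trajectory: y = x tanθ − g x² (1 + tan²θ)/(2v₀²). With x = 1050, y = 369, v₀ = 77.6, g = 3.71:
339.6 tan²θ − 1050 tanθ + (708.6) = 0.
tanθ = [1050 ± √(1050² − 4 × 339.6 × (708.6))] / (2 × 339.6) = (1050 ± 373.9) / 679.2, giving tanθ = 0.9953 or 2.096.
θ = 44.86° or 64.50°; the larger is 64.50°.

64.50°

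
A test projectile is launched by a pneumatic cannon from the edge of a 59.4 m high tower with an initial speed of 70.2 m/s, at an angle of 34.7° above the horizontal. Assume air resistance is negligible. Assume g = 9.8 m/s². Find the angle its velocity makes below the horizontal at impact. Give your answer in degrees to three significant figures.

42.3°

Components: vₓ = 70.20 cos 34.7° = 57.71 m/s, v_y0 = 70.20 sin 34.7° = 39.96 m/s.
Vertical motion (up positive, ground at y = 0): 4.900 t² − (39.96) t − 59.4 = 0, so t = (39.96 + √(39.96² + 2·9.80·59.4)) / 9.80 = (39.96 + 52.55) / 9.80 = 9.440 s.
At impact: v_y = v_y0 − g t = −52.55 m/s; vₓ = 57.71 m/s.
Angle below horizontal: arctan(|v_y|/vₓ) = arctan(52.55/57.71) = 42.32°.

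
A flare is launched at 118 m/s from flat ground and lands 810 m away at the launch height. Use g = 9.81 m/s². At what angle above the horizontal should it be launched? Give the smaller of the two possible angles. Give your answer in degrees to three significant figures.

17.4°

From R = (v₀²/g) sin 2θ: sin 2θ = 9.81 × 810 / 13924 = 0.5707.
2θ = 34.80° or 180° − 34.80° = 145.2°, so θ = 17.40° or 72.60°.
The smaller angle is 17.40°.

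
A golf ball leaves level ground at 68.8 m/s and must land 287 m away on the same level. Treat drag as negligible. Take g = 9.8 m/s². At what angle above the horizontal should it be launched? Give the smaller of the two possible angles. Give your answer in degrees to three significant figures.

18.2°

R = v₀² sin 2θ / g gives sin 2θ = gR/v₀² = 9.80·287/68.8² = 0.5942.
2θ = 36.46° or 180° − 36.46° = 143.5°, so θ = 18.23° or 71.77°.
The smaller angle is 18.23°.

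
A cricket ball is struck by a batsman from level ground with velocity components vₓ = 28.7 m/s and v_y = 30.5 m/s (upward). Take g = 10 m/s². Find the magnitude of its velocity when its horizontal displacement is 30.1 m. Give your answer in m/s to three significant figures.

At x = 30.1 m, t = x/vₓ = 30.1/28.70 = 1.049 s.
Vertical velocity there: v_y = v_y0 − g t = 30.50 − 10.0 × 1.049 = 20.01 m/s.
Speed: √(vₓ² + v_y²) = √(28.70² + 20.01²) = 34.99 m/s.

35.0 m/s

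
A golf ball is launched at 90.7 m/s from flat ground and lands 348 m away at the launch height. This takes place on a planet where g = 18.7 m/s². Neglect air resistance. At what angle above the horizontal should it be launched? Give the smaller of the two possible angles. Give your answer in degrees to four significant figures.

26.14°

R = v₀² sin 2θ / g gives sin 2θ = gR/v₀² = 18.7·348/90.7² = 0.7911.
2θ = 52.28° or 180° − 52.28° = 127.7°, so θ = 26.14° or 63.86°.
The smaller angle is 26.14°.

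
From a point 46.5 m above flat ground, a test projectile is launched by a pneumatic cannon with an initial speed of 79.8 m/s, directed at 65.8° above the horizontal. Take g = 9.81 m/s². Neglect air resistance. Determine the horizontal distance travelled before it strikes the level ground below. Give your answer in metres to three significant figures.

Horizontal component vₓ = 79.80 cos 65.8° = 32.71 m/s; vertical v_y0 = 79.80 sin 65.8° = 72.79 m/s.
Vertical motion (up positive, ground at y = 0): 4.905 t² − (72.79) t − 46.5 = 0, so t = (72.79 + √(72.79² + 2·9.81·46.5)) / 9.81 = (72.79 + 78.81) / 9.81 = 15.45 s.
Horizontal distance: R = vₓ t = 32.71 × 15.45 = 505.5 m.

505 m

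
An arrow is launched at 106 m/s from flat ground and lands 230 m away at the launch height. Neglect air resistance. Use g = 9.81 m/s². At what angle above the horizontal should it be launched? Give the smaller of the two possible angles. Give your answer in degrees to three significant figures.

5.79°

R = v₀² sin 2θ / g gives sin 2θ = gR/v₀² = 9.81·230/106² = 0.2008.
2θ = 11.58° or 180° − 11.58° = 168.4°, so θ = 5.792° or 84.21°.
The smaller angle is 5.792°.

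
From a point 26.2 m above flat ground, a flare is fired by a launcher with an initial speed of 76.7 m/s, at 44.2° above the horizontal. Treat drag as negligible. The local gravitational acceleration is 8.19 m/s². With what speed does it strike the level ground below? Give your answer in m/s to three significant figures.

79.4 m/s

Horizontal component vₓ = 76.70 cos 44.2° = 54.99 m/s; vertical v_y0 = 76.70 sin 44.2° = 53.47 m/s.
With up positive and y = 0 at the ground: y(t) = 26.2 + (53.47) t − 4.095 t². Setting y = 0 and taking the positive root: t = [53.47 + √(53.47² + 2·8.19·26.2)] / 8.19 = (53.47 + 57.35) / 8.19 = 13.53 s.
Vertical velocity at impact: v_y = v_y0 − g t = 53.47 − 8.19 × 13.53 = −57.35 m/s.
Speed: |v| = √(vₓ² + v_y²) = √(54.99² + 57.35²) = 79.45 m/s.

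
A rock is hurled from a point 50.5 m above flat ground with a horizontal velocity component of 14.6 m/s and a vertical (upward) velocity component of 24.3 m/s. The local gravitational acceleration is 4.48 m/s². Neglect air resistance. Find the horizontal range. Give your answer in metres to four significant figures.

With up positive and y = 0 at the ground: y(t) = 50.5 + (24.30) t − 2.240 t². Setting y = 0 and taking the positive root: t = [24.30 + √(24.30² + 2·4.48·50.5)] / 4.48 = (24.30 + 32.30) / 4.48 = 12.63 s.
Horizontal distance: R = vₓ t = 14.60 × 12.63 = 184.4 m.

184.4 m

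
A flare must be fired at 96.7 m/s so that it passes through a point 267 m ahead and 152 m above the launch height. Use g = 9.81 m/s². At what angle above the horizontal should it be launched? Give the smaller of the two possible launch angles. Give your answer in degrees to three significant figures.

Trajectory: y = x tanθ − g x² (1 + tan²θ)/(2v₀²). With x = 267, y = 152, v₀ = 96.7, g = 9.81:
37.39 tan²θ − 267 tanθ + (189.4) = 0.
tanθ = [267 ± √(267² − 4 × 37.39 × (189.4))] / (2 × 37.39) = (267 ± 207.3) / 74.79, giving tanθ = 0.7987 or 6.341.
θ = 38.61° or 81.04°; the smaller is 38.61°.

38.6°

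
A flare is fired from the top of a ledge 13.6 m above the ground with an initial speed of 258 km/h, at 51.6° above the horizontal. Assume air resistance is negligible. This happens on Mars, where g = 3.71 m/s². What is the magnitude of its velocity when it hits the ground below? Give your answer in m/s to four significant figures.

Convert: 258 km/h = 258/3.6 = 71.67 m/s.
vₓ = 71.67 cos 51.6° = 44.52 m/s; v_y0 = 71.67 sin 51.6° = 56.16 m/s.
The projectile lands when y = 13.6 + (56.16) t − ½·3.71·t² = 0. Positive root: t = (56.16 + √(56.16² + 2·3.71·13.6)) / 3.71 = (56.16 + 57.06) / 3.71 = 30.52 s.
Vertical velocity at impact: v_y = v_y0 − g t = 56.16 − 3.71 × 30.52 = −57.06 m/s.
Speed: |v| = √(vₓ² + v_y²) = √(44.52² + 57.06²) = 72.37 m/s.

72.37 m/s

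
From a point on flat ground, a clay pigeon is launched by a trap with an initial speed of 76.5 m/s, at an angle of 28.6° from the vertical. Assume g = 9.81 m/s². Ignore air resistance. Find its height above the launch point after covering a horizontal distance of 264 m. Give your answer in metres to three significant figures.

229 m

Components: vₓ = 76.50 sin 28.6° = 36.62 m/s, v_y0 = 76.50 cos 28.6° = 67.17 m/s.
x = vₓ t ⇒ t = 264/36.62 = 7.209 s.
Height: y = v_y0 t − ½ g t² = 67.17 × 7.209 − 4.905 × 7.209² = 484.2 − 254.9 = 229.3 m.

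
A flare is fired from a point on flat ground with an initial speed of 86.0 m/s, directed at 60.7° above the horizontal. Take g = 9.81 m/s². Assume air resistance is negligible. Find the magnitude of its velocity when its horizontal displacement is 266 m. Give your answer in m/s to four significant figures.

Resolve: vₓ = 86.00 cos 60.7° = 42.09 m/s and v_y0 = 86.00 sin 60.7° = 75.00 m/s.
x = vₓ t ⇒ t = 266/42.09 = 6.320 s.
Vertical velocity there: v_y = v_y0 − g t = 75.00 − 9.81 × 6.320 = 13.00 m/s.
Speed: √(vₓ² + v_y²) = √(42.09² + 13.00²) = 44.05 m/s.

44.05 m/s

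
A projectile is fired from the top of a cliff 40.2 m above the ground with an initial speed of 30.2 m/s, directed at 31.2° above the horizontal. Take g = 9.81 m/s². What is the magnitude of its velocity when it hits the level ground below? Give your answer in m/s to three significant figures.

Horizontal component vₓ = 30.20 cos 31.2° = 25.83 m/s; vertical v_y0 = 30.20 sin 31.2° = 15.64 m/s.
With up positive and y = 0 at the ground: y(t) = 40.2 + (15.64) t − 4.905 t². Setting y = 0 and taking the positive root: t = [15.64 + √(15.64² + 2·9.81·40.2)] / 9.81 = (15.64 + 32.15) / 9.81 = 4.872 s.
Vertical velocity at impact: v_y = v_y0 − g t = 15.64 − 9.81 × 4.872 = −32.15 m/s.
Speed: |v| = √(vₓ² + v_y²) = √(25.83² + 32.15²) = 41.24 m/s.

41.2 m/s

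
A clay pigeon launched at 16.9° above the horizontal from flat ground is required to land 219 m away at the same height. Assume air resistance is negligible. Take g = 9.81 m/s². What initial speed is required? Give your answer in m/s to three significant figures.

62.1 m/s

On level ground R = v₀² sin 2θ / g ⇒ v₀ = √(gR / sin 2θ).
v₀ = √(9.81 × 219 / sin 33.80°) = √(2148 / 0.5563) = √3862.0 = 62.14 m/s.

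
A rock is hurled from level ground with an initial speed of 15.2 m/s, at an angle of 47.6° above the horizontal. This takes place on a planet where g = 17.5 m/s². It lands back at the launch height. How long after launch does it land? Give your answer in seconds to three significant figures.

1.28 s

vₓ = 15.20 cos 47.6° = 10.25 m/s; v_y0 = 15.20 sin 47.6° = 11.22 m/s.
It returns to y = 0 when t = 2 v_y0 / g = 2(11.22)/17.5 = 1.283 s.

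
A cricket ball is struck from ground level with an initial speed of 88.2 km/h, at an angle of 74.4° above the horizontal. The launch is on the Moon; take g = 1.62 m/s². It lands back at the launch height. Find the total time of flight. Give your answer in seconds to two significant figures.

29 s

Convert: 88.2 km/h = 88.2/3.6 = 24.50 m/s.
Components: vₓ = 24.50 cos 74.4° = 6.589 m/s, v_y0 = 24.50 sin 74.4° = 23.60 m/s.
It returns to y = 0 when t = 2 v_y0 / g = 2(23.60)/1.62 = 29.13 s.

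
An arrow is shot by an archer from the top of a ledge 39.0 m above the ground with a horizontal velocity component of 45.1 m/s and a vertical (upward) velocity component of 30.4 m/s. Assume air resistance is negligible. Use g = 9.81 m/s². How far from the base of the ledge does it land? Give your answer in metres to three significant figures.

329 m

The projectile lands when y = 39.0 + (30.40) t − ½·9.81·t² = 0. Positive root: t = (30.40 + √(30.40² + 2·9.81·39.0)) / 9.81 = (30.40 + 41.10) / 9.81 = 7.289 s.
Horizontal distance: R = vₓ t = 45.10 × 7.289 = 328.7 m.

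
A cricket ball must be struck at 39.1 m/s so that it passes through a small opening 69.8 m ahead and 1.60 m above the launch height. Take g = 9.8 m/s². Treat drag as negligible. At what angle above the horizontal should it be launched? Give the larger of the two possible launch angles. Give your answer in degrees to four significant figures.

Trajectory: y = x tanθ − g x² (1 + tan²θ)/(2v₀²). With x = 69.8, y = 1.60, v₀ = 39.1, g = 9.80:
15.62 tan²θ − 69.8 tanθ + (17.22) = 0.
tanθ = [69.8 ± √(69.8² − 4 × 15.62 × (17.22))] / (2 × 15.62) = (69.8 ± 61.62) / 31.23, giving tanθ = 0.2620 or 4.208.
θ = 14.68° or 76.63°; the larger is 76.63°.

76.63°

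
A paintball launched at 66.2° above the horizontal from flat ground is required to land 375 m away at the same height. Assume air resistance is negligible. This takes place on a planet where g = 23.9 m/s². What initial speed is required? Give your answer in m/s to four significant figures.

110.2 m/s

On level ground R = v₀² sin 2θ / g ⇒ v₀ = √(gR / sin 2θ).
v₀ = √(23.9 × 375 / sin 132.4°) = √(8962 / 0.7385) = √12137 = 110.2 m/s.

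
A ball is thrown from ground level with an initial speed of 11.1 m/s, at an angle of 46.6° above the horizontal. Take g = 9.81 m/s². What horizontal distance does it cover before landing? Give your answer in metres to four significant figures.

Resolve: vₓ = 11.10 cos 46.6° = 7.627 m/s and v_y0 = 11.10 sin 46.6° = 8.065 m/s.
Time aloft: T = 2 v_y0 / g = 2 × 8.065 / 9.81 = 1.644 s.
Range: R = vₓ T = 7.627 × 1.644 = 12.54 m.

12.54 m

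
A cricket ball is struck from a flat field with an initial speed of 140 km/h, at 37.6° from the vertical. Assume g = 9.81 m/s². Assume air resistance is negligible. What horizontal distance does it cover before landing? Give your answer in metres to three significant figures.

Convert: 140 km/h = 140/3.6 = 38.89 m/s.
Components: vₓ = 38.89 sin 37.6° = 23.73 m/s, v_y0 = 38.89 cos 37.6° = 30.81 m/s.
Flight time T = 2 v_y0 / g = 6.282 s.
Horizontal distance R = vₓ T = 23.73 × 6.282 = 149.0 m.

149 m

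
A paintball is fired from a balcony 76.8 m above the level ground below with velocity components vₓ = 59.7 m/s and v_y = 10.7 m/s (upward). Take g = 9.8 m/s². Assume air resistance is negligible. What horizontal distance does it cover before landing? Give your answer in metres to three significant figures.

Vertical motion (up positive, ground at y = 0): 4.900 t² − (10.70) t − 76.8 = 0, so t = (10.70 + √(10.70² + 2·9.80·76.8)) / 9.80 = (10.70 + 40.25) / 9.80 = 5.199 s.
Horizontal distance: R = vₓ t = 59.70 × 5.199 = 310.4 m.

310 m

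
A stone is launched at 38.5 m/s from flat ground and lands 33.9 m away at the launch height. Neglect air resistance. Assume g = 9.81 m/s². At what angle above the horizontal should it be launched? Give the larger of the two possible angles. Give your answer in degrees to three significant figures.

83.5°

Level-ground range R = v₀² sin(2θ)/g ⇒ sin(2θ) = gR/v₀² = 9.81 × 33.9 / 38.5² = 0.2244.
2θ = 12.97° or 180° − 12.97° = 167.0°, so θ = 6.483° or 83.52°.
The larger angle is 83.52°.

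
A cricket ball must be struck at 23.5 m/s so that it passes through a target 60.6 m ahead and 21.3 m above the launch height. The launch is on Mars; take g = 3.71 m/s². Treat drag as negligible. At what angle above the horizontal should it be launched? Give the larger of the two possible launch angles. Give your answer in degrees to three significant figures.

76.8°

Trajectory: y = x tanθ − g x² (1 + tan²θ)/(2v₀²). With x = 60.6, y = 21.3, v₀ = 23.5, g = 3.71:
12.34 tan²θ − 60.6 tanθ + (33.64) = 0.
tanθ = [60.6 ± √(60.6² − 4 × 12.34 × (33.64))] / (2 × 12.34) = (60.6 ± 44.86) / 24.67, giving tanθ = 0.6379 or 4.275.
θ = 32.53° or 76.83°; the larger is 76.83°.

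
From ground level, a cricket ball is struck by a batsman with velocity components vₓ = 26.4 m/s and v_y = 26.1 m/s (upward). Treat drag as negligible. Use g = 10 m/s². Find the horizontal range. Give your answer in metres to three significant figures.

Time aloft: T = 2 v_y0 / g = 2 × 26.10 / 10.0 = 5.220 s.
Horizontal distance R = vₓ T = 26.40 × 5.220 = 137.8 m.

138 m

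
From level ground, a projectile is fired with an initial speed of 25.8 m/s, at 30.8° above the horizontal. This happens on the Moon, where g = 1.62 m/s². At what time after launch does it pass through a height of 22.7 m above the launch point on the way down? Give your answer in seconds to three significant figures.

14.4 s

vₓ = 25.80 cos 30.8° = 22.16 m/s; v_y0 = 25.80 sin 30.8° = 13.21 m/s.
Set y = v_y0 t − ½ g t² = 22.7: 0.8100 t² − 13.21 t + 22.7 = 0.
t = [13.21 ± √(13.21² − 2·1.62·22.7)] / 1.62 = (13.21 ± 10.05) / 1.62, so t = 1.952 s or t = 14.36 s.
The descending-branch root is 14.36 s.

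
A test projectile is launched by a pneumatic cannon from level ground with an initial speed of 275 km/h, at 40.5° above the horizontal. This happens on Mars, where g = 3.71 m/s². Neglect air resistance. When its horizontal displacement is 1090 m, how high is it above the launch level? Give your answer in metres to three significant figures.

278 m

Convert: 275 km/h = 275/3.6 = 76.39 m/s.
vₓ = 76.39 cos 40.5° = 58.09 m/s; v_y0 = 76.39 sin 40.5° = 49.61 m/s.
x = vₓ t ⇒ t = 1090/58.09 = 18.77 s.
Height: y = v_y0 t − ½ g t² = 49.61 × 18.77 − 1.855 × 18.77² = 930.9 − 653.2 = 277.7 m.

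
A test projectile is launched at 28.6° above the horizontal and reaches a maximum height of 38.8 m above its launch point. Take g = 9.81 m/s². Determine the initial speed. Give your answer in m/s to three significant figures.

At the peak v_y = 0, so v_y0 = √(2gH) = √(2 × 9.81 × 38.8) = 27.59 m/s.
v_y0 = v₀ sin θ ⇒ v₀ = 27.59 / sin 28.6° = 57.64 m/s.

57.6 m/s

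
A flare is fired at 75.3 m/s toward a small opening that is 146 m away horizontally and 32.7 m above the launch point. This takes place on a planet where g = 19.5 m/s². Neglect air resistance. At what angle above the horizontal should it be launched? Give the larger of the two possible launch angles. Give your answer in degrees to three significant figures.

Trajectory: y = x tanθ − g x² (1 + tan²θ)/(2v₀²). With x = 146, y = 32.7, v₀ = 75.3, g = 19.5:
36.65 tan²θ − 146 tanθ + (69.35) = 0.
tanθ = [146 ± √(146² − 4 × 36.65 × (69.35))] / (2 × 36.65) = (146 ± 105.6) / 73.31, giving tanθ = 0.5513 or 3.432.
θ = 28.87° or 73.75°; the larger is 73.75°.

73.8°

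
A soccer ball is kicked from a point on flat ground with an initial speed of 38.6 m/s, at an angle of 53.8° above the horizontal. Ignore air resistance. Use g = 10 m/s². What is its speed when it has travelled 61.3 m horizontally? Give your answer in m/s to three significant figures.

vₓ = 38.60 cos 53.8° = 22.80 m/s; v_y0 = 38.60 sin 53.8° = 31.15 m/s.
At x = 61.3 m, t = x/vₓ = 61.3/22.80 = 2.689 s.
Vertical velocity there: v_y = v_y0 − g t = 31.15 − 10.0 × 2.689 = 4.260 m/s.
Speed: √(vₓ² + v_y²) = √(22.80² + 4.260²) = 23.19 m/s.

23.2 m/s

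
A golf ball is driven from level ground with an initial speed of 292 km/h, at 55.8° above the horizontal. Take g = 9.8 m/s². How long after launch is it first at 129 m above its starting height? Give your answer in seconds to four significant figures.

2.314 s

Convert: 292 km/h = 292/3.6 = 81.11 m/s.
Horizontal component vₓ = 81.11 cos 55.8° = 45.59 m/s; vertical v_y0 = 81.11 sin 55.8° = 67.09 m/s.
Set y = v_y0 t − ½ g t² = 129: 4.900 t² − 67.09 t + 129 = 0.
t = [67.09 ± √(67.09² − 2·9.80·129)] / 9.80 = (67.09 ± 44.41) / 9.80, so t = 2.314 s or t = 11.38 s.
The first (ascending) time is 2.314 s.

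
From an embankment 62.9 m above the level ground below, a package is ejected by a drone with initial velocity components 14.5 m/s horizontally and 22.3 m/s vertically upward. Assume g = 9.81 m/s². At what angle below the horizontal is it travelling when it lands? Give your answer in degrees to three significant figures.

70.8°

Vertical motion (up positive, ground at y = 0): 4.905 t² − (22.30) t − 62.9 = 0, so t = (22.30 + √(22.30² + 2·9.81·62.9)) / 9.81 = (22.30 + 41.61) / 9.81 = 6.515 s.
At impact: v_y = v_y0 − g t = −41.61 m/s; vₓ = 14.50 m/s.
Angle below horizontal: arctan(|v_y|/vₓ) = arctan(41.61/14.50) = 70.79°.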